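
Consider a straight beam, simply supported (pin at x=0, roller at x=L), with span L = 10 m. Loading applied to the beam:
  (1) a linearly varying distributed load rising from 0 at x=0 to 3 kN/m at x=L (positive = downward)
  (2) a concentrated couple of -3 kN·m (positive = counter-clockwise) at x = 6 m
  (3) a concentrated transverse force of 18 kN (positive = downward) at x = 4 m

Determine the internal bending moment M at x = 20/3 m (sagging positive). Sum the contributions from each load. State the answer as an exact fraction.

M(20/3) = 1175/27 kN·m

Load 1 — triangular load w₀=3 kN/m (0→w₀ over full span):
  M_1 = w₀Lx/6 - w₀x³/(6L) = 3·10·(20/3)/6 - 3·(20/3)³/(6·10) = 500/27 kN·m
Load 2 — applied couple M₀=-3 kN·m at a=6 m (b=L-a=4):
  M_2 = M₀x/L - M₀  [x>a] = (-3)·(20/3)/10 - (-3) = 1 kN·m
Load 3 — point force P=18 kN at a=4 m (b=L-a=6):
  M_3 = Pa(L-x)/L  [x>a] = 18·4·(10-(20/3))/10 = 24 kN·m
Superposition: M = Σ M_i = 1175/27 kN·m ≈ 43.518519 kN·m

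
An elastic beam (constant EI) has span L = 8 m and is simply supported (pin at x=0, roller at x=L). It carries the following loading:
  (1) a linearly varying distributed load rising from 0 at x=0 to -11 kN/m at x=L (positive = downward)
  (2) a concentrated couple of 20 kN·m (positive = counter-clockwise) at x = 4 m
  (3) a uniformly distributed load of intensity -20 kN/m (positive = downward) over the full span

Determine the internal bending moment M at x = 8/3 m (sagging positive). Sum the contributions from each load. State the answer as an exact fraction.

M(8/3) = -13796/81 kN·m

Load 1 — triangular load w₀=-11 kN/m (0→w₀ over full span):
  M_1 = w₀Lx/6 - w₀x³/(6L) = (-11)·8·(8/3)/6 - (-11)·(8/3)³/(6·8) = -2816/81 kN·m
Load 2 — applied couple M₀=20 kN·m at a=4 m (b=L-a=4):
  M_2 = M₀x/L  [x≤a] = 20·(8/3)/8 = 20/3 kN·m
Load 3 — uniform load w=-20 kN/m over full span:
  M_3 = wx(L-x)/2 = (-20)·(8/3)·(8-(8/3))/2 = -1280/9 kN·m
Superposition: M = Σ M_i = -13796/81 kN·m ≈ -170.320988 kN·m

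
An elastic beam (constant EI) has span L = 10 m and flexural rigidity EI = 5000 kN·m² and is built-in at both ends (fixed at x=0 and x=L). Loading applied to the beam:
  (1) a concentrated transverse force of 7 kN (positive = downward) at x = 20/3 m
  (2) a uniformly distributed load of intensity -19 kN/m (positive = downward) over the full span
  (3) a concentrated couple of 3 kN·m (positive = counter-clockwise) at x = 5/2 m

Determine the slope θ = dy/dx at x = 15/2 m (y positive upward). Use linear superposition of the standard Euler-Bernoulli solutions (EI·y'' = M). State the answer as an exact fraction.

Load 1 — point force P=7 kN at a=20/3 m (b=L-a=10/3):
  θ_1 = Pa²(L-x)(2bL-(3b+a)(L-x))/(2L³EI)  [x>a] = 7·(20/3)²·(10-(15/2))·(2·(10/3)·10-(3·(10/3)+(20/3))·(10-(15/2)))/(2·10³·5000) = 7/3600 rad
Load 2 — uniform load w=-19 kN/m over full span:
  θ_2 = -wx(L-x)(L-2x)/(12EI) = -(-19)·(15/2)·(10-(15/2))·(10-2·(15/2))/(12·5000) = -19/640 rad
Load 3 — applied couple M₀=3 kN·m at a=5/2 m (b=L-a=15/2):
  θ_3 = (R_Ax²/2 - M_Ax - M₀(x-a))/EI  [x>a] with R_A=27/80, M_A=-9/16 = ((27/80)·(15/2)²/2 - (-9/16)·(15/2) - 3·((15/2)-(5/2)))/5000 = -33/128000 rad
Superposition: θ = Σ θ_i = -32257/1152000 rad ≈ -0.028001 rad

θ(15/2) = -32257/1152000 rad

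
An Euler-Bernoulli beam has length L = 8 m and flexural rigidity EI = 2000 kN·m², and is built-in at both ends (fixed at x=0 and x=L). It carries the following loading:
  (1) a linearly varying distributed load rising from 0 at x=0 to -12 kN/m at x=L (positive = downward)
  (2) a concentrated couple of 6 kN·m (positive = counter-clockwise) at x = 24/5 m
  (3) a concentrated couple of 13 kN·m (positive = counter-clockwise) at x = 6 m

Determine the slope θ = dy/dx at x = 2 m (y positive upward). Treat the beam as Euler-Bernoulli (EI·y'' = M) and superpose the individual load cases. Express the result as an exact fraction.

θ(2) = 13801/1600000 rad

Load 1 — triangular load w₀=-12 kN/m (0→w₀ over full span):
  θ_1 = -w₀(2x(L-x)(L-2x)(x+2L)+x²(L-x)²)/(120LEI) = -(-12)·(2·2·(8-2)·(8-2·2)·(2+2·8)+2²·(8-2)²)/(120·8·2000) = 117/10000 rad
Load 2 — applied couple M₀=6 kN·m at a=24/5 m (b=L-a=16/5):
  θ_2 = (R_Ax²/2 - M_Ax)/EI  [x≤a] with R_A=27/25, M_A=48/25 = ((27/25)·2²/2 - (48/25)·2)/2000 = -21/25000 rad
Load 3 — applied couple M₀=13 kN·m at a=6 m (b=L-a=2):
  θ_3 = (R_Ax²/2 - M_Ax)/EI  [x≤a] with R_A=117/64, M_A=65/16 = ((117/64)·2²/2 - (65/16)·2)/2000 = -143/64000 rad
Superposition: θ = Σ θ_i = 13801/1600000 rad ≈ 0.008626 rad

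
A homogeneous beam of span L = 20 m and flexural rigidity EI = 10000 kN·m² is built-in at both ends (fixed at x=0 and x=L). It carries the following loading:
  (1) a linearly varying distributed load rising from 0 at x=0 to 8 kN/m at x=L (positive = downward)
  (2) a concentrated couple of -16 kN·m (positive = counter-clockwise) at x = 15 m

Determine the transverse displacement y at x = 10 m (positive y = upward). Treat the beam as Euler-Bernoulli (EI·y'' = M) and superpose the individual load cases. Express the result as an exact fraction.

Load 1 — triangular load w₀=8 kN/m (0→w₀ over full span):
  y_1 = -w₀x²(L-x)²(x+2L)/(120LEI) = -8·10²·(20-10)²·(10+2·20)/(120·20·10000) = -1/6 m
Load 2 — applied couple M₀=-16 kN·m at a=15 m (b=L-a=5):
  y_2 = (R_Ax³/6 - M_Ax²/2)/EI  [x≤a] with R_A=-9/10, M_A=-5 = ((-9/10)·10³/6 - (-5)·10²/2)/10000 = 1/100 m
Superposition: y = Σ y_i = -47/300 m ≈ -0.156667 m

y(10) = -47/300 m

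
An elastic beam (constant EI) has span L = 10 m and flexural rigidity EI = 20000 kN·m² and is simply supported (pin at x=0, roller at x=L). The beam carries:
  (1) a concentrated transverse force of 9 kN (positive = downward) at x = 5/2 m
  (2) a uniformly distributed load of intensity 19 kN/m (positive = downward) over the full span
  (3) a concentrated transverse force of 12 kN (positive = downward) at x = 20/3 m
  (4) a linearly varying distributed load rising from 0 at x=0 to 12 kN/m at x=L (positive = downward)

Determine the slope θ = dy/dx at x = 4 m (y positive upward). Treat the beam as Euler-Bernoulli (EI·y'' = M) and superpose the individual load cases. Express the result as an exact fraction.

Load 1 — point force P=9 kN at a=5/2 m (b=L-a=15/2):
  θ_1 = -Pa(2L²-6Lx+3x²+a²)/(6LEI)  [x>a] = -9·(5/2)·(2·10²-6·10·4+3·4²+(5/2)²)/(6·10·20000) = -171/640000 rad
Load 2 — uniform load w=19 kN/m over full span:
  θ_2 = -w(L³-6Lx²+4x³)/(24EI) = -19·(10³-6·10·4²+4·4³)/(24·20000) = -703/60000 rad
Load 3 — point force P=12 kN at a=20/3 m (b=L-a=10/3):
  θ_3 = -Pb(L²-b²-3x²)/(6LEI)  [x≤a] = -12·(10/3)·(10²-(10/3)²-3·4²)/(6·10·20000) = -23/16875 rad
Load 4 — triangular load w₀=12 kN/m (0→w₀ over full span):
  θ_4 = -w₀(7L⁴-30L²x²+15x⁴)/(360LEI) = -12·(7·10⁴-30·10²·4²+15·4⁴)/(360·10·20000) = -323/75000 rad
Superposition: θ = Σ θ_i = -1525261/86400000 rad ≈ -0.017653 rad

θ(4) = -1525261/86400000 rad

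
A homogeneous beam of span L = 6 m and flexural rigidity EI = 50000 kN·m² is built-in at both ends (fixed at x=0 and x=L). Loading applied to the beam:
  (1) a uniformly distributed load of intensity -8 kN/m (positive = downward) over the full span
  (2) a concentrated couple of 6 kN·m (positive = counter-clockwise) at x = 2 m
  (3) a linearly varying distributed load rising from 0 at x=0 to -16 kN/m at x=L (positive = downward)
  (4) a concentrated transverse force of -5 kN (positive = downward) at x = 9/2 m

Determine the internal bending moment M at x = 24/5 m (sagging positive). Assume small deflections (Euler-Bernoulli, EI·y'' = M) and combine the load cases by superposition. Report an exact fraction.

M(24/5) = -1007/4000 kN·m

Load 1 — uniform load w=-8 kN/m over full span:
  M_1 = wLx/2 - wL²/12 - wx²/2 = (-8)·6·(24/5)/2 - (-8)·6²/12 - (-8)·(24/5)²/2 = 24/25 kN·m
Load 2 — applied couple M₀=6 kN·m at a=2 m (b=L-a=4):
  M_2 = R_Ax - M_A - M₀  [x>a] with R_A=4/3, M_A=0 = (4/3)·(24/5) - 0 - 6 = 2/5 kN·m
Load 3 — triangular load w₀=-16 kN/m (0→w₀ over full span):
  M_3 = 3w₀Lx/20 - w₀L²/30 - w₀x³/(6L) = 3·(-16)·6·(24/5)/20 - (-16)·6²/30 - (-16)·(24/5)³/(6·6) = -96/125 kN·m
Load 4 — point force P=-5 kN at a=9/2 m (b=L-a=3/2):
  M_4 = Pa²(a+3b)(L-x)/L³ - Pa²b/L²  [x>a] = (-5)·(9/2)²·((9/2)+3·(3/2))·(6-(24/5))/6³ - (-5)·(9/2)²·(3/2)/6² = -27/32 kN·m
Superposition: M = Σ M_i = -1007/4000 kN·m ≈ -0.251750 kN·m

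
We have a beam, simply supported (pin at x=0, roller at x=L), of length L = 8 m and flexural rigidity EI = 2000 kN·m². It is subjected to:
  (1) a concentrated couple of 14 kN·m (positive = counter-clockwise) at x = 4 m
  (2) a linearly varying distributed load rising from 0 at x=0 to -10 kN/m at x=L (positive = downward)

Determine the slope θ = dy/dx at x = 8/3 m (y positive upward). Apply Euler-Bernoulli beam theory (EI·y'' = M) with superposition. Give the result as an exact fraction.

Load 1 — applied couple M₀=14 kN·m at a=4 m (b=L-a=4):
  θ_1 = (M₀x²/(2L)+C₁)/EI  [x≤a] with C₁=M₀(3b²-L²)/(6L)=-14/3 = (14·(8/3)²/(2·8)+(-14/3))/2000 = 7/9000 rad
Load 2 — triangular load w₀=-10 kN/m (0→w₀ over full span):
  θ_2 = -w₀(7L⁴-30L²x²+15x⁴)/(360LEI) = -(-10)·(7·8⁴-30·8²·(8/3)²+15·(8/3)⁴)/(360·8·2000) = 832/30375 rad
Superposition: θ = Σ θ_i = 1369/48600 rad ≈ 0.028169 rad

θ(8/3) = 1369/48600 rad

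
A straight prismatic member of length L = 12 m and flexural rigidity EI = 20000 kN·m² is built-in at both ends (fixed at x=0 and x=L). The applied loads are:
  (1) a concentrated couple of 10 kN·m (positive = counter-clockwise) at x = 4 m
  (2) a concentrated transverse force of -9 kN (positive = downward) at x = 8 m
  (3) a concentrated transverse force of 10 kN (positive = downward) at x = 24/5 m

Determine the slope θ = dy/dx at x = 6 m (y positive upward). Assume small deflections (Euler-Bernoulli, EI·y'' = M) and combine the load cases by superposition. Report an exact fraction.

θ(6) = 147/250000 rad

Load 1 — applied couple M₀=10 kN·m at a=4 m (b=L-a=8):
  θ_1 = (R_Ax²/2 - M_Ax - M₀(x-a))/EI  [x>a] with R_A=10/9, M_A=0 = ((10/9)·6²/2 - 0·6 - 10·(6-4))/20000 = 0 rad
Load 2 — point force P=-9 kN at a=8 m (b=L-a=4):
  θ_2 = -Pb²x(2aL-(3a+b)x)/(2L³EI)  [x≤a] = -(-9)·4²·6·(2·8·12-(3·8+4)·6)/(2·12³·20000) = 3/10000 rad
Load 3 — point force P=10 kN at a=24/5 m (b=L-a=36/5):
  θ_3 = Pa²(L-x)(2bL-(3b+a)(L-x))/(2L³EI)  [x>a] = 10·(24/5)²·(12-6)·(2·(36/5)·12-(3·(36/5)+(24/5))·(12-6))/(2·12³·20000) = 9/31250 rad
Superposition: θ = Σ θ_i = 147/250000 rad ≈ 0.000588 rad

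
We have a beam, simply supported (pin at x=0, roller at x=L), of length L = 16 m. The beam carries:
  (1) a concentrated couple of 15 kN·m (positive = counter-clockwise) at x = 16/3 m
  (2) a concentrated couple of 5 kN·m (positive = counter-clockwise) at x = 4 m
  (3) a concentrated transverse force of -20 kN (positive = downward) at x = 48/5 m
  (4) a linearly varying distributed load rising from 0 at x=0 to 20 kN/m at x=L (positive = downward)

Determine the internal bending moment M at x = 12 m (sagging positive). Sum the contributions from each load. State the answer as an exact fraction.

Load 1 — applied couple M₀=15 kN·m at a=16/3 m (b=L-a=32/3):
  M_1 = M₀x/L - M₀  [x>a] = 15·12/16 - 15 = -15/4 kN·m
Load 2 — applied couple M₀=5 kN·m at a=4 m (b=L-a=12):
  M_2 = M₀x/L - M₀  [x>a] = 5·12/16 - 5 = -5/4 kN·m
Load 3 — point force P=-20 kN at a=48/5 m (b=L-a=32/5):
  M_3 = Pa(L-x)/L  [x>a] = (-20)·(48/5)·(16-12)/16 = -48 kN·m
Load 4 — triangular load w₀=20 kN/m (0→w₀ over full span):
  M_4 = w₀Lx/6 - w₀x³/(6L) = 20·16·12/6 - 20·12³/(6·16) = 280 kN·m
Superposition: M = Σ M_i = 227 kN·m ≈ 227.000000 kN·m

M(12) = 227 kN·m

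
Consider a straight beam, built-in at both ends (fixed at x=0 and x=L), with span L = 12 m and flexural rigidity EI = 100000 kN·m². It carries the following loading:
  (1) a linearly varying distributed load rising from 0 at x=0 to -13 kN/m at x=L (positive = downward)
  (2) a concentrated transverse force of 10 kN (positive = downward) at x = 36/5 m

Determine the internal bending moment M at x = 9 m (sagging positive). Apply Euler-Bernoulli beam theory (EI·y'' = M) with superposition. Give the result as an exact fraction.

M(9) = -2883/200 kN·m

Load 1 — triangular load w₀=-13 kN/m (0→w₀ over full span):
  M_1 = 3w₀Lx/20 - w₀L²/30 - w₀x³/(6L) = 3·(-13)·12·9/20 - (-13)·12²/30 - (-13)·9³/(6·12) = -663/40 kN·m
Load 2 — point force P=10 kN at a=36/5 m (b=L-a=24/5):
  M_2 = Pa²(a+3b)(L-x)/L³ - Pa²b/L²  [x>a] = 10·(36/5)²·((36/5)+3·(24/5))·(12-9)/12³ - 10·(36/5)²·(24/5)/12² = 54/25 kN·m
Superposition: M = Σ M_i = -2883/200 kN·m ≈ -14.415000 kN·m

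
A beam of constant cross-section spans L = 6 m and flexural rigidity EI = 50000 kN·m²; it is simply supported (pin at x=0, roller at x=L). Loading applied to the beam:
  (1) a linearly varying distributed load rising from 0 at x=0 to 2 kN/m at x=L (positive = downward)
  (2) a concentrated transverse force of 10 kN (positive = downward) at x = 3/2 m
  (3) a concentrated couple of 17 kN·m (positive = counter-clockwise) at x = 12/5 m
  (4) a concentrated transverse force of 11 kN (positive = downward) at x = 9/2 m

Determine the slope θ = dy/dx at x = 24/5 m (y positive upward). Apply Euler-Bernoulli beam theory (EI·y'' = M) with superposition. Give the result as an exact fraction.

Load 1 — triangular load w₀=2 kN/m (0→w₀ over full span):
  θ_1 = -w₀(7L⁴-30L²x²+15x⁴)/(360LEI) = -2·(7·6⁴-30·6²·(24/5)²+15·(24/5)⁴)/(360·6·50000) = 2271/15625000 rad
Load 2 — point force P=10 kN at a=3/2 m (b=L-a=9/2):
  θ_2 = -Pa(2L²-6Lx+3x²+a²)/(6LEI)  [x>a] = -10·(3/2)·(2·6²-6·6·(24/5)+3·(24/5)²+(3/2)²)/(6·6·50000) = 981/4000000 rad
Load 3 — applied couple M₀=17 kN·m at a=12/5 m (b=L-a=18/5):
  θ_3 = (M₀x²/(2L)-M₀(x-a)+C₁)/EI  [x>a] with C₁=M₀(3b²-L²)/(6L)=34/25 = (17·(24/5)²/(2·6)-17·((24/5)-(12/5))+(34/25))/50000 = -17/125000 rad
Load 4 — point force P=11 kN at a=9/2 m (b=L-a=3/2):
  θ_4 = -Pa(2L²-6Lx+3x²+a²)/(6LEI)  [x>a] = -11·(9/2)·(2·6²-6·6·(24/5)+3·(24/5)²+(9/2)²)/(6·6·50000) = 12573/40000000 rad
Superposition: θ = Σ θ_i = 568919/1000000000 rad ≈ 0.000569 rad

θ(24/5) = 568919/1000000000 rad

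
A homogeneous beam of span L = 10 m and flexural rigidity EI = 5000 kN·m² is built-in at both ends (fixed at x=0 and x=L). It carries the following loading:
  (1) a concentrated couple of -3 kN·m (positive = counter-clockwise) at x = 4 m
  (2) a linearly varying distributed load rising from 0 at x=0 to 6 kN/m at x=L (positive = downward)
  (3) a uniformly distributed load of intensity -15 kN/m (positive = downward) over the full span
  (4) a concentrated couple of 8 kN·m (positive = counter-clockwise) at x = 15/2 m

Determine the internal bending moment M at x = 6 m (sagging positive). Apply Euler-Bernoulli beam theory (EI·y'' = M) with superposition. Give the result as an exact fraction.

Load 1 — applied couple M₀=-3 kN·m at a=4 m (b=L-a=6):
  M_1 = R_Ax - M_A - M₀  [x>a] with R_A=-54/125, M_A=-9/25 = (-54/125)·6 - (-9/25) - (-3) = 96/125 kN·m
Load 2 — triangular load w₀=6 kN/m (0→w₀ over full span):
  M_2 = 3w₀Lx/20 - w₀L²/30 - w₀x³/(6L) = 3·6·10·6/20 - 6·10²/30 - 6·6³/(6·10) = 62/5 kN·m
Load 3 — uniform load w=-15 kN/m over full span:
  M_3 = wLx/2 - wL²/12 - wx²/2 = (-15)·10·6/2 - (-15)·10²/12 - (-15)·6²/2 = -55 kN·m
Load 4 — applied couple M₀=8 kN·m at a=15/2 m (b=L-a=5/2):
  M_4 = R_Ax - M_A  [x≤a] with R_A=9/10, M_A=5/2 = (9/10)·6 - (5/2) = 29/10 kN·m
Superposition: M = Σ M_i = -9733/250 kN·m ≈ -38.932000 kN·m

M(6) = -9733/250 kN·m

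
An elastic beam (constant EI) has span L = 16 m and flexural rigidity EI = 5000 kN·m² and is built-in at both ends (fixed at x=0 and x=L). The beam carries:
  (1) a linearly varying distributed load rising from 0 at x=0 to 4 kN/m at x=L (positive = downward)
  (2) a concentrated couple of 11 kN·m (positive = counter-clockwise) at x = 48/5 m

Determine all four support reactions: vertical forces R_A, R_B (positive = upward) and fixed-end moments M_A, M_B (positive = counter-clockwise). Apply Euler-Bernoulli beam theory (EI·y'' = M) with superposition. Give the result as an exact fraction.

Load 1 — triangular load w₀=4 kN/m (0→w₀ over full span):
  R_A = 3w₀L/20 = 3·4·16/20 = 48/5 kN
  M_A = w₀L²/30 = 4·16²/30 = 512/15 kN·m
  R_B = 7w₀L/20 = 7·4·16/20 = 112/5 kN
  M_B = -w₀L²/20 = -4·16²/20 = -256/5 kN·m
Load 2 — applied couple M₀=11 kN·m at a=48/5 m (b=L-a=32/5):
  R_A = 6M₀ab/L³ = 6·11·(48/5)·(32/5)/16³ = 99/100 kN
  M_A = M₀b(2a-b)/L² = 11·(32/5)·(2·(48/5)-(32/5))/16² = 88/25 kN·m
  R_B = -6M₀ab/L³ = -6·11·(48/5)·(32/5)/16³ = -99/100 kN
  M_B = M₀a(2b-a)/L² = 11·(48/5)·(2·(32/5)-(48/5))/16² = 33/25 kN·m
Superposition: R_A = 1059/100 kN, M_A = 2824/75 kN·m, R_B = 2141/100 kN, M_B = -1247/25 kN·m

R_A = 1059/100 kN, M_A = 2824/75 kN·m, R_B = 2141/100 kN, M_B = -1247/25 kN·m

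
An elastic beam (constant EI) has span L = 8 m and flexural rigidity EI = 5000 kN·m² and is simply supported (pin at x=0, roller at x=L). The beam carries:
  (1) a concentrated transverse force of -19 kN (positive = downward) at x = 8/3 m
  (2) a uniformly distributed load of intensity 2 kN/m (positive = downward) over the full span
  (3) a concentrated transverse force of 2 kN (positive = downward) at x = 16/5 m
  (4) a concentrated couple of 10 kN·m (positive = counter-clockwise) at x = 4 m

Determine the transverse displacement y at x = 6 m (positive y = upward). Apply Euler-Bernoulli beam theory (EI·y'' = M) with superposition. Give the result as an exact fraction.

Load 1 — point force P=-19 kN at a=8/3 m (b=L-a=16/3):
  y_1 = -Pa(L-x)(2Lx-a²-x²)/(6LEI)  [x>a] = -(-19)·(8/3)·(8-6)·(2·8·6-(8/3)²-6²)/(6·8·5000) = 2261/101250 m
Load 2 — uniform load w=2 kN/m over full span:
  y_2 = -wx(L³-2Lx²+x³)/(24EI) = -2·6·(8³-2·8·6²+6³)/(24·5000) = -19/1250 m
Load 3 — point force P=2 kN at a=16/5 m (b=L-a=24/5):
  y_3 = -Pa(L-x)(2Lx-a²-x²)/(6LEI)  [x>a] = -2·(16/5)·(8-6)·(2·8·6-(16/5)²-6²)/(6·8·5000) = -622/234375 m
Load 4 — applied couple M₀=10 kN·m at a=4 m (b=L-a=4):
  y_4 = (M₀x³/(6L)-M₀(x-a)²/2+C₁x)/EI  [x>a] with C₁=M₀(3b²-L²)/(6L)=-10/3 = (10·6³/(6·8)-10·(6-4)²/2+(-10/3)·6)/5000 = 1/1000 m
Superposition: y = Σ y_i = 277273/50625000 m ≈ 0.005477 m

y(6) = 277273/50625000 m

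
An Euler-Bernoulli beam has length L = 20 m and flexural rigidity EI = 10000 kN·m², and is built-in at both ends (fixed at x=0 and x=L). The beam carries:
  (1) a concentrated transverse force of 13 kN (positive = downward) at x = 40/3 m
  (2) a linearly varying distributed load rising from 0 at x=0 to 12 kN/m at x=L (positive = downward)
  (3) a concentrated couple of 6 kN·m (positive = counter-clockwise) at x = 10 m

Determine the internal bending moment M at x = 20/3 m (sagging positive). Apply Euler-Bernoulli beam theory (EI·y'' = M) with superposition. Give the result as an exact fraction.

M(20/3) = 8923/162 kN·m

Load 1 — point force P=13 kN at a=40/3 m (b=L-a=20/3):
  M_1 = Pb²(3a+b)x/L³ - Pab²/L²  [x≤a] = 13·(20/3)²·(3·(40/3)+(20/3))·(20/3)/20³ - 13·(40/3)·(20/3)²/20² = 260/81 kN·m
Load 2 — triangular load w₀=12 kN/m (0→w₀ over full span):
  M_2 = 3w₀Lx/20 - w₀L²/30 - w₀x³/(6L) = 3·12·20·(20/3)/20 - 12·20²/30 - 12·(20/3)³/(6·20) = 1360/27 kN·m
Load 3 — applied couple M₀=6 kN·m at a=10 m (b=L-a=10):
  M_3 = R_Ax - M_A  [x≤a] with R_A=9/20, M_A=3/2 = (9/20)·(20/3) - (3/2) = 3/2 kN·m
Superposition: M = Σ M_i = 8923/162 kN·m ≈ 55.080247 kN·m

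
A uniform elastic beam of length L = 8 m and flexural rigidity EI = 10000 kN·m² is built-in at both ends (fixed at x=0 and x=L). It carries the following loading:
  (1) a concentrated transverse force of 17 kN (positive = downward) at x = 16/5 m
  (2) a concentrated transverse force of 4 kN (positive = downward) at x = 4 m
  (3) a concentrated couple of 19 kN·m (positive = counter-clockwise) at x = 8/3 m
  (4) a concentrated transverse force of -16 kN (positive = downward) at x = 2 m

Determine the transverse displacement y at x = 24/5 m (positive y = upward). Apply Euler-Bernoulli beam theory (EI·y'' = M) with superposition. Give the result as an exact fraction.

Load 1 — point force P=17 kN at a=16/5 m (b=L-a=24/5):
  y_1 = -Pa²(L-x)²(3bL-(3b+a)(L-x))/(6L³EI)  [x>a] = -17·(16/5)²·(8-(24/5))²·(3·(24/5)·8-(3·(24/5)+(16/5))·(8-(24/5)))/(6·8³·10000) = -100096/29296875 m
Load 2 — point force P=4 kN at a=4 m (b=L-a=4):
  y_2 = -Pa²(L-x)²(3bL-(3b+a)(L-x))/(6L³EI)  [x>a] = -4·4²·(8-(24/5))²·(3·4·8-(3·4+4)·(8-(24/5)))/(6·8³·10000) = -224/234375 m
Load 3 — applied couple M₀=19 kN·m at a=8/3 m (b=L-a=16/3):
  y_3 = (R_Ax³/6 - M_Ax²/2 - M₀(x-a)²/2)/EI  [x>a] with R_A=19/6, M_A=0 = ((19/6)·(24/5)³/6 - 0·(24/5)²/2 - 19·((24/5)-(8/3))²/2)/10000 = 1064/703125 m
Load 4 — point force P=-16 kN at a=2 m (b=L-a=6):
  y_4 = -Pa²(L-x)²(3bL-(3b+a)(L-x))/(6L³EI)  [x>a] = -(-16)·2²·(8-(24/5))²·(3·6·8-(3·6+2)·(8-(24/5)))/(6·8³·10000) = 16/9375 m
Superposition: y = Σ y_i = -101288/87890625 m ≈ -0.001152 m

y(24/5) = -101288/87890625 m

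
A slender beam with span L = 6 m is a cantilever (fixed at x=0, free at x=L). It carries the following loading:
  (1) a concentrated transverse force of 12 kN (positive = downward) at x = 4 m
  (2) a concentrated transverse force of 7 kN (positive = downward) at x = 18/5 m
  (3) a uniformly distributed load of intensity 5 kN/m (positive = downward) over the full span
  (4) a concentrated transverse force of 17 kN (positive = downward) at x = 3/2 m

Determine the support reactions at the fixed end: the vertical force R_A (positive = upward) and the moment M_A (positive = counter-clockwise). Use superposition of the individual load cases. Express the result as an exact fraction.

R_A = 66 kN, M_A = 1887/10 kN·m

Load 1 — point force P=12 kN at a=4 m (b=L-a=2):
  R_A = P = 12 kN
  M_A = Pa = 12·4 = 48 kN·m
Load 2 — point force P=7 kN at a=18/5 m (b=L-a=12/5):
  R_A = P = 7 kN
  M_A = Pa = 7·(18/5) = 126/5 kN·m
Load 3 — uniform load w=5 kN/m over full span:
  R_A = wL = 5·6 = 30 kN
  M_A = wL²/2 = 5·6²/2 = 90 kN·m
Load 4 — point force P=17 kN at a=3/2 m (b=L-a=9/2):
  R_A = P = 17 kN
  M_A = Pa = 17·(3/2) = 51/2 kN·m
Superposition: R_A = 66 kN, M_A = 1887/10 kN·m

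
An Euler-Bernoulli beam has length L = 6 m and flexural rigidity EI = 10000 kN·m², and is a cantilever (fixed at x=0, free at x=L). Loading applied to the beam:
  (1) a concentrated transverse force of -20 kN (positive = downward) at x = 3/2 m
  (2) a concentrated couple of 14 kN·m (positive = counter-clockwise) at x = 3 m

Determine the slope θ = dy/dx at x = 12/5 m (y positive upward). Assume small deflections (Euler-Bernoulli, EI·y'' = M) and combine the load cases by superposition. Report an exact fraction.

Load 1 — point force P=-20 kN at a=3/2 m (b=L-a=9/2):
  θ_1 = -Pa²/(2EI)  [x>a] = -(-20)·(3/2)²/(2·10000) = 9/4000 rad
Load 2 — applied couple M₀=14 kN·m at a=3 m (b=L-a=3):
  θ_2 = M₀x/EI  [x≤a] = 14·(12/5)/10000 = 21/6250 rad
Superposition: θ = Σ θ_i = 561/100000 rad ≈ 0.005610 rad

θ(12/5) = 561/100000 rad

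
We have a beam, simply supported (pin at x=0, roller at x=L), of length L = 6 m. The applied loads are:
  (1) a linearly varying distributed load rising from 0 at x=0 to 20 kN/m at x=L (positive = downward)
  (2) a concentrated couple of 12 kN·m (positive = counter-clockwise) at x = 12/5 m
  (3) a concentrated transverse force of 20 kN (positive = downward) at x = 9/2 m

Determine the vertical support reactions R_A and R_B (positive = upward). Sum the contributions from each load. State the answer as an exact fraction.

Load 1 — triangular load w₀=20 kN/m (0→w₀ over full span):
  R_A = w₀L/6 = 20·6/6 = 20 kN
  R_B = w₀L/3 = 20·6/3 = 40 kN
Load 2 — applied couple M₀=12 kN·m at a=12/5 m (b=L-a=18/5):
  R_A = M₀/L = 12/6 = 2 kN
  R_B = -M₀/L = -12/6 = -2 kN
Load 3 — point force P=20 kN at a=9/2 m (b=L-a=3/2):
  R_A = Pb/L = 20·(3/2)/6 = 5 kN
  R_B = Pa/L = 20·(9/2)/6 = 15 kN
Superposition: R_A = 27 kN, R_B = 53 kN

R_A = 27 kN, R_B = 53 kN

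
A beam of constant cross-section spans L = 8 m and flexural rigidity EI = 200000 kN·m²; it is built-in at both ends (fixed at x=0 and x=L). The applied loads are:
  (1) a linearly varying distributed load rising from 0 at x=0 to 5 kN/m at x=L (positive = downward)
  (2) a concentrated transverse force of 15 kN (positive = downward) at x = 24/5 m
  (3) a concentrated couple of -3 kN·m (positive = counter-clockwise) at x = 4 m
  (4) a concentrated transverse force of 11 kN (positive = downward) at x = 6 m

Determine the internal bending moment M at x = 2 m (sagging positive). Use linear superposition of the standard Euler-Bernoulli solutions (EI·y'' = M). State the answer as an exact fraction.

M(2) = -609/400 kN·m

Load 1 — triangular load w₀=5 kN/m (0→w₀ over full span):
  M_1 = 3w₀Lx/20 - w₀L²/30 - w₀x³/(6L) = 3·5·8·2/20 - 5·8²/30 - 5·2³/(6·8) = 1/2 kN·m
Load 2 — point force P=15 kN at a=24/5 m (b=L-a=16/5):
  M_2 = Pb²(3a+b)x/L³ - Pab²/L²  [x≤a] = 15·(16/5)²·(3·(24/5)+(16/5))·2/8³ - 15·(24/5)·(16/5)²/8² = -24/25 kN·m
Load 3 — applied couple M₀=-3 kN·m at a=4 m (b=L-a=4):
  M_3 = R_Ax - M_A  [x≤a] with R_A=-9/16, M_A=-3/4 = (-9/16)·2 - (-3/4) = -3/8 kN·m
Load 4 — point force P=11 kN at a=6 m (b=L-a=2):
  M_4 = Pb²(3a+b)x/L³ - Pab²/L²  [x≤a] = 11·2²·(3·6+2)·2/8³ - 11·6·2²/8² = -11/16 kN·m
Superposition: M = Σ M_i = -609/400 kN·m ≈ -1.522500 kN·m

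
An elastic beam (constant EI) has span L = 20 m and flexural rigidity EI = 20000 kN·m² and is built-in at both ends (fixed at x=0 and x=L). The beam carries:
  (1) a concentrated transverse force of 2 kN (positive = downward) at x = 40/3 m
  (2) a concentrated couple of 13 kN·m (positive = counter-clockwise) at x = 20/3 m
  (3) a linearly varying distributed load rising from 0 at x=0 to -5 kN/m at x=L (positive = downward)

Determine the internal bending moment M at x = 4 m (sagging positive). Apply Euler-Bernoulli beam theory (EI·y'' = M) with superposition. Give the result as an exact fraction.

M(4) = 536/45 kN·m

Load 1 — point force P=2 kN at a=40/3 m (b=L-a=20/3):
  M_1 = Pb²(3a+b)x/L³ - Pab²/L²  [x≤a] = 2·(20/3)²·(3·(40/3)+(20/3))·4/20³ - 2·(40/3)·(20/3)²/20² = -8/9 kN·m
Load 2 — applied couple M₀=13 kN·m at a=20/3 m (b=L-a=40/3):
  M_2 = R_Ax - M_A  [x≤a] with R_A=13/15, M_A=0 = (13/15)·4 - 0 = 52/15 kN·m
Load 3 — triangular load w₀=-5 kN/m (0→w₀ over full span):
  M_3 = 3w₀Lx/20 - w₀L²/30 - w₀x³/(6L) = 3·(-5)·20·4/20 - (-5)·20²/30 - (-5)·4³/(6·20) = 28/3 kN·m
Superposition: M = Σ M_i = 536/45 kN·m ≈ 11.911111 kN·m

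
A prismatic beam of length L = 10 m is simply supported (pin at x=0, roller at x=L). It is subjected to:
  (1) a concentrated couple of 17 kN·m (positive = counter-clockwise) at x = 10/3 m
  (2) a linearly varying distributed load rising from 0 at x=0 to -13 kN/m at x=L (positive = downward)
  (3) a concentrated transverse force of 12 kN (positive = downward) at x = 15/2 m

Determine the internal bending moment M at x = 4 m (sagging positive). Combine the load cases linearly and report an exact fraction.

M(4) = -71 kN·m

Load 1 — applied couple M₀=17 kN·m at a=10/3 m (b=L-a=20/3):
  M_1 = M₀x/L - M₀  [x>a] = 17·4/10 - 17 = -51/5 kN·m
Load 2 — triangular load w₀=-13 kN/m (0→w₀ over full span):
  M_2 = w₀Lx/6 - w₀x³/(6L) = (-13)·10·4/6 - (-13)·4³/(6·10) = -364/5 kN·m
Load 3 — point force P=12 kN at a=15/2 m (b=L-a=5/2):
  M_3 = Pbx/L  [x≤a] = 12·(5/2)·4/10 = 12 kN·m
Superposition: M = Σ M_i = -71 kN·m ≈ -71.000000 kN·m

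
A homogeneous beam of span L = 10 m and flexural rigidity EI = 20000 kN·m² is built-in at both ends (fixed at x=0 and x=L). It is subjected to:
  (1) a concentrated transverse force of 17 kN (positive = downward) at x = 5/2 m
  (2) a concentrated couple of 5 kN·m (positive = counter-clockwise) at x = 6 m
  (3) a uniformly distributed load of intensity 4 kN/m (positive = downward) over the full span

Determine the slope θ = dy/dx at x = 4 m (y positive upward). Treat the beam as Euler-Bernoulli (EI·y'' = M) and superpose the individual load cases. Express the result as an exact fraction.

Load 1 — point force P=17 kN at a=5/2 m (b=L-a=15/2):
  θ_1 = Pa²(L-x)(2bL-(3b+a)(L-x))/(2L³EI)  [x>a] = 17·(5/2)²·(10-4)·(2·(15/2)·10-(3·(15/2)+(5/2))·(10-4))/(2·10³·20000) = 0 rad
Load 2 — applied couple M₀=5 kN·m at a=6 m (b=L-a=4):
  θ_2 = (R_Ax²/2 - M_Ax)/EI  [x≤a] with R_A=18/25, M_A=8/5 = ((18/25)·4²/2 - (8/5)·4)/20000 = -1/31250 rad
Load 3 — uniform load w=4 kN/m over full span:
  θ_3 = -wx(L-x)(L-2x)/(12EI) = -4·4·(10-4)·(10-2·4)/(12·20000) = -1/1250 rad
Superposition: θ = Σ θ_i = -13/15625 rad ≈ -0.000832 rad

θ(4) = -13/15625 rad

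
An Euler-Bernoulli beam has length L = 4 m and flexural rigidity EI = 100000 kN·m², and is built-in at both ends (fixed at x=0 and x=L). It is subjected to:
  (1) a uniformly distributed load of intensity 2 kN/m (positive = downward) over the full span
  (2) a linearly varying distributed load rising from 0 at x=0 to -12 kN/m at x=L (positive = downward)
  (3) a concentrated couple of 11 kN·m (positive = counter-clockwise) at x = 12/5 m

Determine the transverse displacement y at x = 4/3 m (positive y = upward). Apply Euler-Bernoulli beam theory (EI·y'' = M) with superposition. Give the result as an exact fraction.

Load 1 — uniform load w=2 kN/m over full span:
  y_1 = -wx²(L-x)²/(24EI) = -2·(4/3)²·(4-(4/3))²/(24·100000) = -8/759375 m
Load 2 — triangular load w₀=-12 kN/m (0→w₀ over full span):
  y_2 = -w₀x²(L-x)²(x+2L)/(120LEI) = -(-12)·(4/3)²·(4-(4/3))²·((4/3)+2·4)/(120·4·100000) = 112/3796875 m
Load 3 — applied couple M₀=11 kN·m at a=12/5 m (b=L-a=8/5):
  y_3 = (R_Ax³/6 - M_Ax²/2)/EI  [x≤a] with R_A=99/25, M_A=88/25 = ((99/25)·(4/3)³/6 - (88/25)·(4/3)²/2)/100000 = -11/703125 m
Superposition: y = Σ y_i = 7/2109375 m ≈ 0.000003 m

y(4/3) = 7/2109375 m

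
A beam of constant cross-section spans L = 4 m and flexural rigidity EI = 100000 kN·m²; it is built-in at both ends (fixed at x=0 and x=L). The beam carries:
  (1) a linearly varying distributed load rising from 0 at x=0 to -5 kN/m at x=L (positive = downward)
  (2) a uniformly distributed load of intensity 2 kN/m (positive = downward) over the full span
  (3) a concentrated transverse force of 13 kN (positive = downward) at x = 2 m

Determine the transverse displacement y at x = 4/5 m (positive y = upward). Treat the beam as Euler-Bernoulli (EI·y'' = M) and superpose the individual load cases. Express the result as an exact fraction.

Load 1 — triangular load w₀=-5 kN/m (0→w₀ over full span):
  y_1 = -w₀x²(L-x)²(x+2L)/(120LEI) = -(-5)·(4/5)²·(4-(4/5))²·((4/5)+2·4)/(120·4·100000) = 176/29296875 m
Load 2 — uniform load w=2 kN/m over full span:
  y_2 = -wx²(L-x)²/(24EI) = -2·(4/5)²·(4-(4/5))²/(24·100000) = -32/5859375 m
Load 3 — point force P=13 kN at a=2 m (b=L-a=2):
  y_3 = -Pb²x²(3aL-(3a+b)x)/(6L³EI)  [x≤a] = -13·2²·(4/5)²·(3·2·4-(3·2+2)·(4/5))/(6·4³·100000) = -143/9375000 m
Superposition: y = Σ y_i = -1149/78125000 m ≈ -0.000015 m

y(4/5) = -1149/78125000 m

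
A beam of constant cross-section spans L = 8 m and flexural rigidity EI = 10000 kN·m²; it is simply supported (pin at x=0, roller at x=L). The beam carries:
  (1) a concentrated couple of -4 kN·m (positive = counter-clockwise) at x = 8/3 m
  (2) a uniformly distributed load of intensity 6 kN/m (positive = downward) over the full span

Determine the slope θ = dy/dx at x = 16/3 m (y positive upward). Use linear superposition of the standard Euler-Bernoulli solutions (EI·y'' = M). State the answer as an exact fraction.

θ(16/3) = 107/16875 rad

Load 1 — applied couple M₀=-4 kN·m at a=8/3 m (b=L-a=16/3):
  θ_1 = (M₀x²/(2L)-M₀(x-a)+C₁)/EI  [x>a] with C₁=M₀(3b²-L²)/(6L)=-16/9 = ((-4)·(16/3)²/(2·8)-(-4)·((16/3)-(8/3))+(-16/9))/10000 = 1/5625 rad
Load 2 — uniform load w=6 kN/m over full span:
  θ_2 = -w(L³-6Lx²+4x³)/(24EI) = -6·(8³-6·8·(16/3)²+4·(16/3)³)/(24·10000) = 104/16875 rad
Superposition: θ = Σ θ_i = 107/16875 rad ≈ 0.006341 rad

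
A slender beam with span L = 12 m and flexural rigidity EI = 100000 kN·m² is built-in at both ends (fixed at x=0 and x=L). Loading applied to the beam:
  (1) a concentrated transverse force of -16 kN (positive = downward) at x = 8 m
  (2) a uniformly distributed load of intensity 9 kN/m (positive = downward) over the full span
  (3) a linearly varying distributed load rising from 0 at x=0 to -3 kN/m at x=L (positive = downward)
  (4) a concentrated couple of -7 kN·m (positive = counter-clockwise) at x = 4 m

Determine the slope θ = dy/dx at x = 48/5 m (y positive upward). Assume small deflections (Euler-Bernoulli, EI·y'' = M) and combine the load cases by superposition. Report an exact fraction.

θ(48/5) = 33527/46875000 rad

Load 1 — point force P=-16 kN at a=8 m (b=L-a=4):
  θ_1 = Pa²(L-x)(2bL-(3b+a)(L-x))/(2L³EI)  [x>a] = (-16)·8²·(12-(48/5))·(2·4·12-(3·4+8)·(12-(48/5)))/(2·12³·100000) = -16/46875 rad
Load 2 — uniform load w=9 kN/m over full span:
  θ_2 = -wx(L-x)(L-2x)/(12EI) = -9·(48/5)·(12-(48/5))·(12-2·(48/5))/(12·100000) = 486/390625 rad
Load 3 — triangular load w₀=-3 kN/m (0→w₀ over full span):
  θ_3 = -w₀(2x(L-x)(L-2x)(x+2L)+x²(L-x)²)/(120LEI) = -(-3)·(2·(48/5)·(12-(48/5))·(12-2·(48/5))·((48/5)+2·12)+(48/5)²·(12-(48/5))²)/(120·12·100000) = -432/1953125 rad
Load 4 — applied couple M₀=-7 kN·m at a=4 m (b=L-a=8):
  θ_4 = (R_Ax²/2 - M_Ax - M₀(x-a))/EI  [x>a] with R_A=-7/9, M_A=0 = ((-7/9)·(48/5)²/2 - 0·(48/5) - (-7)·((48/5)-4))/100000 = 21/625000 rad
Superposition: θ = Σ θ_i = 33527/46875000 rad ≈ 0.000715 rad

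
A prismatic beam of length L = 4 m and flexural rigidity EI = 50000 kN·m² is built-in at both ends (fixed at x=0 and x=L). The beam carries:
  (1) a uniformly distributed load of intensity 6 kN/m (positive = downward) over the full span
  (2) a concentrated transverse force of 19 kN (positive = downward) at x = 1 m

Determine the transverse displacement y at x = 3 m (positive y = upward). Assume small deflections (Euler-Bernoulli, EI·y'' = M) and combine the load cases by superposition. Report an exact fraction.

Load 1 — uniform load w=6 kN/m over full span:
  y_1 = -wx²(L-x)²/(24EI) = -6·3²·(4-3)²/(24·50000) = -9/200000 m
Load 2 — point force P=19 kN at a=1 m (b=L-a=3):
  y_2 = -Pa²(L-x)²(3bL-(3b+a)(L-x))/(6L³EI)  [x>a] = -19·1²·(4-3)²·(3·3·4-(3·3+1)·(4-3))/(6·4³·50000) = -247/9600000 m
Superposition: y = Σ y_i = -679/9600000 m ≈ -0.000071 m

y(3) = -679/9600000 m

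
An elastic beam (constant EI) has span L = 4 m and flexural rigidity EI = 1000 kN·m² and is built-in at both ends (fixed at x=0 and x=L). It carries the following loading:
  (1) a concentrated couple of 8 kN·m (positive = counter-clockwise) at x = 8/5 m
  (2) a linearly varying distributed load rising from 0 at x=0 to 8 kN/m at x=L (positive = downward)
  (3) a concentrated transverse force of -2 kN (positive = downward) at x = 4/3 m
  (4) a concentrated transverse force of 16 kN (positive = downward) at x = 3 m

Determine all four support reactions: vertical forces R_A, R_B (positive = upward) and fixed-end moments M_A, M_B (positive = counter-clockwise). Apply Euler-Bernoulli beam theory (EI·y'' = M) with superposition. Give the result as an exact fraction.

R_A = 11743/1350 kN, M_A = 4753/675 kN·m, R_B = 28757/1350 kN, M_B = -8267/675 kN·m

Load 1 — applied couple M₀=8 kN·m at a=8/5 m (b=L-a=12/5):
  R_A = 6M₀ab/L³ = 6·8·(8/5)·(12/5)/4³ = 72/25 kN
  M_A = M₀b(2a-b)/L² = 8·(12/5)·(2·(8/5)-(12/5))/4² = 24/25 kN·m
  R_B = -6M₀ab/L³ = -6·8·(8/5)·(12/5)/4³ = -72/25 kN
  M_B = M₀a(2b-a)/L² = 8·(8/5)·(2·(12/5)-(8/5))/4² = 64/25 kN·m
Load 2 — triangular load w₀=8 kN/m (0→w₀ over full span):
  R_A = 3w₀L/20 = 3·8·4/20 = 24/5 kN
  M_A = w₀L²/30 = 8·4²/30 = 64/15 kN·m
  R_B = 7w₀L/20 = 7·8·4/20 = 56/5 kN
  M_B = -w₀L²/20 = -8·4²/20 = -32/5 kN·m
Load 3 — point force P=-2 kN at a=4/3 m (b=L-a=8/3):
  R_A = Pb²(3a+b)/L³ = (-2)·(8/3)²·(3·(4/3)+(8/3))/4³ = -40/27 kN
  M_A = Pab²/L² = (-2)·(4/3)·(8/3)²/4² = -32/27 kN·m
  R_B = Pa²(a+3b)/L³ = (-2)·(4/3)²·((4/3)+3·(8/3))/4³ = -14/27 kN
  M_B = -Pa²b/L² = -(-2)·(4/3)²·(8/3)/4² = 16/27 kN·m
Load 4 — point force P=16 kN at a=3 m (b=L-a=1):
  R_A = Pb²(3a+b)/L³ = 16·1²·(3·3+1)/4³ = 5/2 kN
  M_A = Pab²/L² = 16·3·1²/4² = 3 kN·m
  R_B = Pa²(a+3b)/L³ = 16·3²·(3+3·1)/4³ = 27/2 kN
  M_B = -Pa²b/L² = -16·3²·1/4² = -9 kN·m
Superposition: R_A = 11743/1350 kN, M_A = 4753/675 kN·m, R_B = 28757/1350 kN, M_B = -8267/675 kN·m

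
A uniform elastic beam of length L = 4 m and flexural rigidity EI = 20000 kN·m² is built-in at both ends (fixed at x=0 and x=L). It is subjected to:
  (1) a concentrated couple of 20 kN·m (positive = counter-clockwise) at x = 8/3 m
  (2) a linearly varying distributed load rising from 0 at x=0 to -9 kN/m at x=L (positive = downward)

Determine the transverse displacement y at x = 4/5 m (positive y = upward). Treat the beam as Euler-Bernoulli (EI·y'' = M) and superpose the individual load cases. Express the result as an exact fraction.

Load 1 — applied couple M₀=20 kN·m at a=8/3 m (b=L-a=4/3):
  y_1 = (R_Ax³/6 - M_Ax²/2)/EI  [x≤a] with R_A=20/3, M_A=20/3 = ((20/3)·(4/5)³/6 - (20/3)·(4/5)²/2)/20000 = -11/140625 m
Load 2 — triangular load w₀=-9 kN/m (0→w₀ over full span):
  y_2 = -w₀x²(L-x)²(x+2L)/(120LEI) = -(-9)·(4/5)²·(4-(4/5))²·((4/5)+2·4)/(120·4·20000) = 528/9765625 m
Superposition: y = Σ y_i = -2123/87890625 m ≈ -0.000024 m

y(4/5) = -2123/87890625 m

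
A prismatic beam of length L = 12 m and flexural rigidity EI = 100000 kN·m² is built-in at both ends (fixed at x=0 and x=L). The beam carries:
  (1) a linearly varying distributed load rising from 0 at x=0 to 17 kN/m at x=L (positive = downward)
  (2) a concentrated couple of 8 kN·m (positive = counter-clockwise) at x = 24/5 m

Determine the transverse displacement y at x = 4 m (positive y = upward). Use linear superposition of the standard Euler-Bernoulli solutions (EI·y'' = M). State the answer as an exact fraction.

y(4) = -2362/703125 m

Load 1 — triangular load w₀=17 kN/m (0→w₀ over full span):
  y_1 = -w₀x²(L-x)²(x+2L)/(120LEI) = -17·4²·(12-4)²·(4+2·12)/(120·12·100000) = -476/140625 m
Load 2 — applied couple M₀=8 kN·m at a=24/5 m (b=L-a=36/5):
  y_2 = (R_Ax³/6 - M_Ax²/2)/EI  [x≤a] with R_A=24/25, M_A=24/25 = ((24/25)·4³/6 - (24/25)·4²/2)/100000 = 2/78125 m
Superposition: y = Σ y_i = -2362/703125 m ≈ -0.003359 m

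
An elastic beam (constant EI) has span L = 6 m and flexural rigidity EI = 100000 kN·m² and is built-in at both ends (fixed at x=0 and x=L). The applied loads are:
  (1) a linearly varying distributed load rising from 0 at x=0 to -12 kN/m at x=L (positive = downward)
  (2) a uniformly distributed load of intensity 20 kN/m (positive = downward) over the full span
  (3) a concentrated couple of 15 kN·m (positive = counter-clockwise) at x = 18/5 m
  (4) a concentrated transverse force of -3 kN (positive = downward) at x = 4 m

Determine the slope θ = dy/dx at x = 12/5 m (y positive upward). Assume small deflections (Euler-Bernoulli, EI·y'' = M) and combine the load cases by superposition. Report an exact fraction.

Load 1 — triangular load w₀=-12 kN/m (0→w₀ over full span):
  θ_1 = -w₀(2x(L-x)(L-2x)(x+2L)+x²(L-x)²)/(120LEI) = -(-12)·(2·(12/5)·(6-(12/5))·(6-2·(12/5))·((12/5)+2·6)+(12/5)²·(6-(12/5))²)/(120·6·100000) = 243/3906250 rad
Load 2 — uniform load w=20 kN/m over full span:
  θ_2 = -wx(L-x)(L-2x)/(12EI) = -20·(12/5)·(6-(12/5))·(6-2·(12/5))/(12·100000) = -27/156250 rad
Load 3 — applied couple M₀=15 kN·m at a=18/5 m (b=L-a=12/5):
  θ_3 = (R_Ax²/2 - M_Ax)/EI  [x≤a] with R_A=18/5, M_A=24/5 = ((18/5)·(12/5)²/2 - (24/5)·(12/5))/100000 = -9/781250 rad
Load 4 — point force P=-3 kN at a=4 m (b=L-a=2):
  θ_4 = -Pb²x(2aL-(3a+b)x)/(2L³EI)  [x≤a] = -(-3)·2²·(12/5)·(2·4·6-(3·4+2)·(12/5))/(2·6³·100000) = 3/312500 rad
Superposition: θ = Σ θ_i = -879/7812500 rad ≈ -0.000113 rad

θ(12/5) = -879/7812500 rad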